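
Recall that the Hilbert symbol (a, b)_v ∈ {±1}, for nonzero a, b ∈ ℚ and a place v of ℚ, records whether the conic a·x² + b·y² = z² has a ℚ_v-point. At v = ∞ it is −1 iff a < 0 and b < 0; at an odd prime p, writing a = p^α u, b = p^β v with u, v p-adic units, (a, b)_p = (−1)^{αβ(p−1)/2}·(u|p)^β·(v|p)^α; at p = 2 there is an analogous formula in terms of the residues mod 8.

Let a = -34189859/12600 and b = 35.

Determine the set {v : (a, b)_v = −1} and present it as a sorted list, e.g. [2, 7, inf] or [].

Mod squares: a ≡ -154, b ≡ 35. Check v ∈ {∞, 2, 3, 5, 7, 11, 41, 43}.
v=3: a=3^-2·(≡2), b=3^0·(≡2) mod 3; (2|3)=-1, (2|3)=-1; (−1)^{-2·0·1}·(-1)^0·(-1)^-2 = +1.
v=43: a=43^2·(≡42), b=43^0·(≡35) mod 43; (42|43)=-1, (35|43)=+1; (−1)^{2·0·21}·(-1)^0·(+1)^2 = +1.
v=∞: -154 < 0 and 35 > 0  ⇒  (a,b)_∞ = +1.
v=11: a=11^1·(≡7), b=11^0·(≡2) mod 11; (7|11)=-1, (2|11)=-1; (−1)^{1·0·5}·(-1)^0·(-1)^1 = -1.
v=41: a=41^2·(≡25), b=41^0·(≡35) mod 41; (25|41)=+1, (35|41)=-1; (−1)^{2·0·20}·(+1)^0·(-1)^2 = +1.
v=2: v_2(a)=-3, v_2(b)=0; units ≡ 3, 3 (mod 8); ε·ε+αω+βω = 1·1+-3·1+0·1 ≡ 0  ⇒  (a,b)_2 = +1.
v=7: a=7^-1·(≡3), b=7^1·(≡5) mod 7; (3|7)=-1, (5|7)=-1; (−1)^{-1·1·3}·(-1)^1·(-1)^-1 = -1.
v=5: a=5^-2·(≡4), b=5^1·(≡2) mod 5; (4|5)=+1, (2|5)=-1; (−1)^{-2·1·2}·(+1)^1·(-1)^-2 = +1.
Ram(-154, 35) = {7, 11}; no ℚ_7-point on the conic.

[7, 11]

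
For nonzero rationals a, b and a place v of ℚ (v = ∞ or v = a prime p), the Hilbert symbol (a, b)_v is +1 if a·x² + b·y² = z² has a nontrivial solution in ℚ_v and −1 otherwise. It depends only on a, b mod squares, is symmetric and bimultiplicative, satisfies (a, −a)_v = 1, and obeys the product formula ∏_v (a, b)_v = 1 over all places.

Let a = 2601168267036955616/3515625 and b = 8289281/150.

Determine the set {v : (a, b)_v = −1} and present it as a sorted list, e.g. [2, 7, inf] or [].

(a, b) ≡ (14, 6006) mod (ℚ^×)²; places V = {2, 3, 5, 7, 11, 13, ∞}.
(a,b)_3: α=-2, u≡2; β=-1, v≡1 (mod 3); (2|3)=-1, (1|3)=+1; sign (−1)^0·-1^-1·+1^-2 = -1.
(a,b)_7: α=7, u≡1; β=3, v≡1 (mod 7); (1|7)=+1, (1|7)=+1; sign (−1)^1·+1^3·+1^7 = -1.
(a,b)_13: α=8, u≡3; β=3, v≡6 (mod 13); (3|13)=+1, (6|13)=-1; sign (−1)^0·+1^3·-1^8 = +1.
(a,b)_2: α=5, β=-1; u≡7, v≡3 (mod 8); ε(u)ε(v)=1·1, αω(v)=5·1, βω(u)=-1·0; sum ≡ 0  ⇒  +1.
(a,b)_5: α=-8, u≡4; β=-2, v≡1 (mod 5); (4|5)=+1, (1|5)=+1; sign (−1)^0·+1^-2·+1^-8 = +1.
(a,b)_∞: sgn(14)=+, sgn(6006)=+, so +1.
(a,b)_11: α=2, u≡5; β=1, v≡7 (mod 11); (5|11)=+1, (7|11)=-1; sign (−1)^0·+1^1·-1^2 = +1.
(14, 6006 / ℚ) ramifies at {3, 7}: a division algebra.

[3, 7]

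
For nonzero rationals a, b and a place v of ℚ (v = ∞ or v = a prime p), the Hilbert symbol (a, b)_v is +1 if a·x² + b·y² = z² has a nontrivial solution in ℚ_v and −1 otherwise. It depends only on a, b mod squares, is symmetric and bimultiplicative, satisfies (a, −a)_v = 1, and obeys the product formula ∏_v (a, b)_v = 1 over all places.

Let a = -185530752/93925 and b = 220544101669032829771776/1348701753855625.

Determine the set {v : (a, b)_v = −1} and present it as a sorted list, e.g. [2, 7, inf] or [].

[]

(a, b) ≡ (-286, 14) mod (ℚ^×)²; places V = {2, 3, 5, 7, 11, 13, 17, 23, 41, ∞}.
(a,b)_13: α=-1, u≡10; β=-2, v≡12 (mod 13); (10|13)=+1, (12|13)=+1; sign (−1)^0·+1^-2·+1^-1 = +1.
(a,b)_7: α=0, u≡1; β=1, v≡2 (mod 7); (1|7)=+1, (2|7)=+1; sign (−1)^0·+1^1·+1^0 = +1.
(a,b)_17: α=-2, u≡3; β=-6, v≡11 (mod 17); (3|17)=-1, (11|17)=-1; sign (−1)^0·-1^-6·-1^-2 = +1.
(a,b)_23: α=0, u≡8; β=-2, v≡5 (mod 23); (8|23)=+1, (5|23)=-1; sign (−1)^0·+1^-2·-1^0 = +1.
(a,b)_5: α=-2, u≡4; β=-4, v≡4 (mod 5); (4|5)=+1, (4|5)=+1; sign (−1)^0·+1^-4·+1^-2 = +1.
(a,b)_41: α=0, u≡2; β=2, v≡11 (mod 41); (2|41)=+1, (11|41)=-1; sign (−1)^0·+1^2·-1^0 = +1.
(a,b)_∞: sgn(-286)=−, sgn(14)=+, so +1.
(a,b)_11: α=5, u≡2; β=12, v≡4 (mod 11); (2|11)=-1, (4|11)=+1; sign (−1)^0·-1^12·+1^5 = +1.
(a,b)_2: α=7, β=13; u≡1, v≡7 (mod 8); ε(u)ε(v)=0·1, αω(v)=7·0, βω(u)=13·0; sum ≡ 0  ⇒  +1.
(a,b)_3: α=2, u≡2; β=6, v≡2 (mod 3); (2|3)=-1, (2|3)=-1; sign (−1)^0·-1^6·-1^2 = +1.
Ram(a, b) = ∅: the form -286·x² + 14·y² − z² is isotropic over every ℚ_v, so by Hasse–Minkowski it is isotropic over ℚ.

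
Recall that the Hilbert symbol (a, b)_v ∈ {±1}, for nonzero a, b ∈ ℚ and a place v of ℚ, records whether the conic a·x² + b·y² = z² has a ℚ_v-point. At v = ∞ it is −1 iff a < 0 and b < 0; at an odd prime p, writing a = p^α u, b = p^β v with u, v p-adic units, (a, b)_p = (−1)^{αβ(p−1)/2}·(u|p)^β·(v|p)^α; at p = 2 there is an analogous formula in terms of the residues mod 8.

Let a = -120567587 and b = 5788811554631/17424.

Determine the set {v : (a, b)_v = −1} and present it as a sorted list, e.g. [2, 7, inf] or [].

Mod squares: a ≡ -2460563, b ≡ 6678671. Check v ∈ {∞, 2, 3, 7, 11, 17, 19, 23, 29, 31}.
v=17: a=17^1·(≡2), b=17^1·(≡10) mod 17; (2|17)=+1, (10|17)=-1; (−1)^{1·1·8}·(+1)^1·(-1)^1 = -1.
v=23: a=23^1·(≡22), b=23^1·(≡8) mod 23; (22|23)=-1, (8|23)=+1; (−1)^{1·1·11}·(-1)^1·(+1)^1 = +1.
v=19: a=19^0·(≡10), b=19^3·(≡6) mod 19; (10|19)=-1, (6|19)=+1; (−1)^{0·3·9}·(-1)^3·(+1)^0 = -1.
v=31: a=31^1·(≡14), b=31^1·(≡11) mod 31; (14|31)=+1, (11|31)=-1; (−1)^{1·1·15}·(+1)^1·(-1)^1 = +1.
v=11: a=11^0·(≡3), b=11^-2·(≡6) mod 11; (3|11)=+1, (6|11)=-1; (−1)^{0·-2·5}·(+1)^-2·(-1)^0 = +1.
v=7: a=7^3·(≡3), b=7^4·(≡3) mod 7; (3|7)=-1, (3|7)=-1; (−1)^{3·4·3}·(-1)^4·(-1)^3 = -1.
v=∞: -2460563 < 0 and 6678671 > 0  ⇒  (a,b)_∞ = +1.
v=29: a=29^1·(≡24), b=29^1·(≡11) mod 29; (24|29)=+1, (11|29)=-1; (−1)^{1·1·14}·(+1)^1·(-1)^1 = -1.
v=3: a=3^0·(≡1), b=3^-2·(≡2) mod 3; (1|3)=+1, (2|3)=-1; (−1)^{0·-2·1}·(+1)^-2·(-1)^0 = +1.
v=2: v_2(a)=0, v_2(b)=-4; units ≡ 5, 7 (mod 8); ε·ε+αω+βω = 0·1+0·0+-4·1 ≡ 0  ⇒  (a,b)_2 = +1.
(-2460563, 6678671 / ℚ) ramifies at {7, 17, 19, 29}: a division algebra.

[7, 17, 19, 29]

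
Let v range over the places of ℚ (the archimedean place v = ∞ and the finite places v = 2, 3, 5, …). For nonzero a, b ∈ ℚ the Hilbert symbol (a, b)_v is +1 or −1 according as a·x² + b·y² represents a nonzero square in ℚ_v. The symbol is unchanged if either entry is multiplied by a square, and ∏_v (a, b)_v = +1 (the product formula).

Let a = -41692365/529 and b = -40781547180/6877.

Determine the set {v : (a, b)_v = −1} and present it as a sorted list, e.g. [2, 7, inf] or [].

(a, b) ≡ (-38285, -421135) mod (ℚ^×)²; places V = {2, 3, 5, 11, 13, 17, 19, 23, 31, ∞}.
(a,b)_31: α=1, u≡10; β=1, v≡22 (mod 31); (10|31)=+1, (22|31)=-1; sign (−1)^1·+1^1·-1^1 = +1.
(a,b)_2: α=0, β=2; u≡3, v≡1 (mod 8); ε(u)ε(v)=1·0, αω(v)=0·0, βω(u)=2·1; sum ≡ 0  ⇒  +1.
(a,b)_∞: sgn(-38285)=−, sgn(-421135)=−, so -1.
(a,b)_19: α=1, u≡2; β=1, v≡14 (mod 19); (2|19)=-1, (14|19)=-1; sign (−1)^1·-1^1·-1^1 = -1.
(a,b)_13: α=1, u≡11; β=-1, v≡9 (mod 13); (11|13)=-1, (9|13)=+1; sign (−1)^0·-1^-1·+1^1 = -1.
(a,b)_5: α=1, u≡3; β=1, v≡2 (mod 5); (3|5)=-1, (2|5)=-1; sign (−1)^0·-1^1·-1^1 = +1.
(a,b)_3: α=2, u≡1; β=2, v≡2 (mod 3); (1|3)=+1, (2|3)=-1; sign (−1)^0·+1^2·-1^2 = +1.
(a,b)_23: α=-2, u≡11; β=-2, v≡16 (mod 23); (11|23)=-1, (16|23)=+1; sign (−1)^0·-1^-2·+1^-2 = +1.
(a,b)_17: α=0, u≡8; β=2, v≡5 (mod 17); (8|17)=+1, (5|17)=-1; sign (−1)^0·+1^2·-1^0 = +1.
(a,b)_11: α=2, u≡10; β=3, v≡8 (mod 11); (10|11)=-1, (8|11)=-1; sign (−1)^0·-1^3·-1^2 = -1.
|Ram(-38285, -421135)| = 4, even; anisotropic at {11, 13, 19, ∞}.

[11, 13, 19, inf]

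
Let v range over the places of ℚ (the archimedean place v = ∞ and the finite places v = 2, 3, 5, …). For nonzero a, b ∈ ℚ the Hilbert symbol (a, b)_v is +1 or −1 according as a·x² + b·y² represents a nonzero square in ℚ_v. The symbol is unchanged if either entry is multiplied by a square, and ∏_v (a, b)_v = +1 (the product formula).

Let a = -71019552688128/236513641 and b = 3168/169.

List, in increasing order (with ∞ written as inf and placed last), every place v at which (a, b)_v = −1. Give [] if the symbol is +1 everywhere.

Mod squares: a ≡ -2, b ≡ 22. Check v ∈ {∞, 2, 3, 7, 11, 13, 19}.
v=7: a=7^-2·(≡5), b=7^0·(≡4) mod 7; (5|7)=-1, (4|7)=+1; (−1)^{-2·0·3}·(-1)^0·(+1)^-2 = +1.
v=19: a=19^2·(≡16), b=19^0·(≡12) mod 19; (16|19)=+1, (12|19)=-1; (−1)^{2·0·9}·(+1)^0·(-1)^2 = +1.
v=∞: -2 < 0 and 22 > 0  ⇒  (a,b)_∞ = +1.
v=2: v_2(a)=11, v_2(b)=5; units ≡ 7, 3 (mod 8); ε·ε+αω+βω = 1·1+11·1+5·0 ≡ 0  ⇒  (a,b)_2 = +1.
v=11: a=11^4·(≡9), b=11^1·(≡6) mod 11; (9|11)=+1, (6|11)=-1; (−1)^{4·1·5}·(+1)^1·(-1)^4 = +1.
v=3: a=3^8·(≡1), b=3^2·(≡1) mod 3; (1|3)=+1, (1|3)=+1; (−1)^{8·2·1}·(+1)^2·(+1)^8 = +1.
v=13: a=13^-6·(≡6), b=13^-2·(≡9) mod 13; (6|13)=-1, (9|13)=+1; (−1)^{-6·-2·6}·(-1)^-2·(+1)^-6 = +1.
Every local symbol is +1, so the conic -2·x² + 22·y² = z² has ℚ_v-points for all v and hence a ℚ-point; (a, b / ℚ) ≅ M_2(ℚ).

[]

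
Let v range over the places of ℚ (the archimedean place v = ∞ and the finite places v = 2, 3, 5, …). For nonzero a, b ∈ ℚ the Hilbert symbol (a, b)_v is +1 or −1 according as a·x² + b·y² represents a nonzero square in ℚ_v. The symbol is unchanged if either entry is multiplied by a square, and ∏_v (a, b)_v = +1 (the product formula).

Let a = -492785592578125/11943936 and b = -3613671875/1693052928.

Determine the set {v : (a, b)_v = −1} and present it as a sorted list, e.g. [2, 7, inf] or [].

[2, 7, 23, inf]

(a, b) ≡ (-253, -77) mod (ℚ^×)²; places V = {2, 3, 5, 7, 11, 23, 29, ∞}.
(a,b)_11: α=3, u≡8; β=1, v≡4 (mod 11); (8|11)=-1, (4|11)=+1; sign (−1)^1·-1^1·+1^3 = +1.
(a,b)_2: α=-14, β=-12; u≡3, v≡3 (mod 8); ε(u)ε(v)=1·1, αω(v)=-14·1, βω(u)=-12·1; sum ≡ 1  ⇒  -1.
(a,b)_7: α=2, u≡5; β=-1, v≡3 (mod 7); (5|7)=-1, (3|7)=-1; sign (−1)^0·-1^-1·-1^2 = -1.
(a,b)_5: α=8, u≡3; β=8, v≡3 (mod 5); (3|5)=-1, (3|5)=-1; sign (−1)^0·-1^8·-1^8 = +1.
(a,b)_3: α=-6, u≡2; β=-10, v≡1 (mod 3); (2|3)=-1, (1|3)=+1; sign (−1)^0·-1^-10·+1^-6 = +1.
(a,b)_23: α=1, u≡6; β=0, v≡19 (mod 23); (6|23)=+1, (19|23)=-1; sign (−1)^0·+1^0·-1^1 = -1.
(a,b)_∞: sgn(-253)=−, sgn(-77)=−, so -1.
(a,b)_29: α=2, u≡14; β=2, v≡2 (mod 29); (14|29)=-1, (2|29)=-1; sign (−1)^0·-1^2·-1^2 = +1.
Ram(-253, -77) = {2, 7, 23, ∞}; no ℚ_2-point on the conic.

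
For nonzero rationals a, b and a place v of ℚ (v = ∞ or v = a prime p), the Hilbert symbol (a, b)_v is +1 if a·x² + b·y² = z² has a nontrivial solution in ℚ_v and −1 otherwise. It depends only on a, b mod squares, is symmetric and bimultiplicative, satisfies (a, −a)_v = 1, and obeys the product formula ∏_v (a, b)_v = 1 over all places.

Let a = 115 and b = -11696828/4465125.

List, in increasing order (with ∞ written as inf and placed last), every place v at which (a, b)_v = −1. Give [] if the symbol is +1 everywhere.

(a, b) ≡ (115, -715) mod (ℚ^×)²; places V = {2, 3, 5, 7, 11, 13, 23, ∞}.
(a,b)_∞: sgn(115)=+, sgn(-715)=−, so +1.
(a,b)_5: α=1, u≡3; β=-3, v≡2 (mod 5); (3|5)=-1, (2|5)=-1; sign (−1)^0·-1^-3·-1^1 = +1.
(a,b)_13: α=0, u≡11; β=3, v≡3 (mod 13); (11|13)=-1, (3|13)=+1; sign (−1)^0·-1^3·+1^0 = -1.
(a,b)_3: α=0, u≡1; β=-6, v≡2 (mod 3); (1|3)=+1, (2|3)=-1; sign (−1)^0·+1^-6·-1^0 = +1.
(a,b)_11: α=0, u≡5; β=3, v≡9 (mod 11); (5|11)=+1, (9|11)=+1; sign (−1)^0·+1^3·+1^0 = +1.
(a,b)_23: α=1, u≡5; β=0, v≡21 (mod 23); (5|23)=-1, (21|23)=-1; sign (−1)^0·-1^0·-1^1 = -1.
(a,b)_2: α=0, β=2; u≡3, v≡5 (mod 8); ε(u)ε(v)=1·0, αω(v)=0·1, βω(u)=2·1; sum ≡ 0  ⇒  +1.
(a,b)_7: α=0, u≡3; β=-2, v≡3 (mod 7); (3|7)=-1, (3|7)=-1; sign (−1)^0·-1^-2·-1^0 = +1.
Ram(115, -715) = {13, 23}; no ℚ_13-point on the conic.

[13, 23]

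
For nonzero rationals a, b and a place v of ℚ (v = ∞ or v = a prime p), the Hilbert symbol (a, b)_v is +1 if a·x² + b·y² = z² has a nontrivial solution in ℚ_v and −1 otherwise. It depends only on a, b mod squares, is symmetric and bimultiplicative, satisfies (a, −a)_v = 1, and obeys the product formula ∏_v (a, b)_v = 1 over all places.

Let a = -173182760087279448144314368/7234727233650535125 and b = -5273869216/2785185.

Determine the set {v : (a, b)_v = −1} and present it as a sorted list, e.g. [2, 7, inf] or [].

(a, b) ≡ (-110, -10010) mod (ℚ^×)²; places V = {2, 3, 5, 7, 11, 13, 19, 23, ∞}.
(a,b)_2: α=15, β=5; u≡1, v≡3 (mod 8); ε(u)ε(v)=0·1, αω(v)=15·1, βω(u)=5·0; sum ≡ 1  ⇒  -1.
(a,b)_13: α=-6, u≡2; β=-1, v≡12 (mod 13); (2|13)=-1, (12|13)=+1; sign (−1)^0·-1^-1·+1^-6 = -1.
(a,b)_23: α=-6, u≡7; β=-2, v≡18 (mod 23); (7|23)=-1, (18|23)=+1; sign (−1)^0·-1^-2·+1^-6 = +1.
(a,b)_∞: sgn(-110)=−, sgn(-10010)=−, so -1.
(a,b)_11: α=7, u≡5; β=3, v≡1 (mod 11); (5|11)=+1, (1|11)=+1; sign (−1)^1·+1^3·+1^7 = -1.
(a,b)_19: α=6, u≡6; β=2, v≡18 (mod 19); (6|19)=+1, (18|19)=-1; sign (−1)^0·+1^2·-1^6 = +1.
(a,b)_5: α=-3, u≡2; β=-1, v≡2 (mod 5); (2|5)=-1, (2|5)=-1; sign (−1)^0·-1^-1·-1^-3 = +1.
(a,b)_3: α=-4, u≡1; β=-4, v≡1 (mod 3); (1|3)=+1, (1|3)=+1; sign (−1)^0·+1^-4·+1^-4 = +1.
(a,b)_7: α=8, u≡1; β=3, v≡3 (mod 7); (1|7)=+1, (3|7)=-1; sign (−1)^0·+1^3·-1^8 = +1.
|Ram(-110, -10010)| = 4, even; anisotropic at {2, 11, 13, ∞}.

[2, 11, 13, inf]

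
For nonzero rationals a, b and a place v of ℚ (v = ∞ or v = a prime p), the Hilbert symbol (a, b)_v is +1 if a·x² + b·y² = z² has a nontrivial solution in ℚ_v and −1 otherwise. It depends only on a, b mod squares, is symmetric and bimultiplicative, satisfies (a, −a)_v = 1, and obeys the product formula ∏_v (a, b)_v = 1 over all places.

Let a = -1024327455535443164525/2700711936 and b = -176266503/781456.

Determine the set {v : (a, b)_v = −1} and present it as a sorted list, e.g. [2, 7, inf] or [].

[7, inf]

Mod squares: a ≡ -74046, b ≡ -37023. Check v ∈ {∞, 2, 3, 5, 7, 13, 17, 23, 29, 41, 43}.
v=29: a=29^2·(≡4), b=29^0·(≡26) mod 29; (4|29)=+1, (26|29)=-1; (−1)^{2·0·14}·(+1)^0·(-1)^2 = +1.
v=17: a=17^-2·(≡10), b=17^-2·(≡3) mod 17; (10|17)=-1, (3|17)=-1; (−1)^{-2·-2·8}·(-1)^-2·(-1)^-2 = +1.
v=7: a=7^5·(≡5), b=7^1·(≡6) mod 7; (5|7)=-1, (6|7)=-1; (−1)^{5·1·3}·(-1)^1·(-1)^5 = -1.
v=5: a=5^2·(≡4), b=5^0·(≡2) mod 5; (4|5)=+1, (2|5)=-1; (−1)^{2·0·2}·(+1)^0·(-1)^2 = +1.
v=43: a=43^3·(≡40), b=43^1·(≡26) mod 43; (40|43)=+1, (26|43)=-1; (−1)^{3·1·21}·(+1)^1·(-1)^3 = +1.
v=13: a=13^-2·(≡6), b=13^-2·(≡9) mod 13; (6|13)=-1, (9|13)=+1; (−1)^{-2·-2·6}·(-1)^-2·(+1)^-2 = +1.
v=23: a=23^2·(≡15), b=23^2·(≡5) mod 23; (15|23)=-1, (5|23)=-1; (−1)^{2·2·11}·(-1)^2·(-1)^2 = +1.
v=41: a=41^3·(≡25), b=41^1·(≡32) mod 41; (25|41)=+1, (32|41)=+1; (−1)^{3·1·20}·(+1)^1·(+1)^3 = +1.
v=2: v_2(a)=-11, v_2(b)=-4; units ≡ 1, 1 (mod 8); ε·ε+αω+βω = 0·0+-11·0+-4·0 ≡ 0  ⇒  (a,b)_2 = +1.
v=∞: -74046 < 0 and -37023 < 0  ⇒  (a,b)_∞ = -1.
v=3: a=3^-3·(≡2), b=3^3·(≡1) mod 3; (2|3)=-1, (1|3)=+1; (−1)^{-3·3·1}·(-1)^3·(+1)^-3 = +1.
Ram(-74046, -37023) = {7, ∞}; no ℚ_7-point on the conic.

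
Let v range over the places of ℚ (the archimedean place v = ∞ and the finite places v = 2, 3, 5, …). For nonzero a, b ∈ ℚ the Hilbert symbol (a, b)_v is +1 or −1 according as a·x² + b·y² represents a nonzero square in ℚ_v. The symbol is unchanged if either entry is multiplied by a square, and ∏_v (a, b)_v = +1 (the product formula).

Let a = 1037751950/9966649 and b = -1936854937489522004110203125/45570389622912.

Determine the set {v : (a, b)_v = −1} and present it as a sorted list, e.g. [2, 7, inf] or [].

Mod squares: a ≡ 49358, b ≡ -420394. Check v ∈ {∞, 2, 3, 5, 7, 11, 13, 19, 23, 29, 37, 41}.
v=5: a=5^2·(≡2), b=5^6·(≡1) mod 5; (2|5)=-1, (1|5)=+1; (−1)^{2·6·2}·(-1)^6·(+1)^2 = +1.
v=13: a=13^0·(≡10), b=13^1·(≡8) mod 13; (10|13)=+1, (8|13)=-1; (−1)^{0·1·6}·(+1)^1·(-1)^0 = +1.
v=19: a=19^0·(≡12), b=19^1·(≡6) mod 19; (12|19)=-1, (6|19)=+1; (−1)^{0·1·9}·(-1)^1·(+1)^0 = -1.
v=29: a=29^3·(≡24), b=29^6·(≡27) mod 29; (24|29)=+1, (27|29)=-1; (−1)^{3·6·14}·(+1)^6·(-1)^3 = -1.
v=41: a=41^-2·(≡38), b=41^-2·(≡31) mod 41; (38|41)=-1, (31|41)=+1; (−1)^{-2·-2·20}·(-1)^-2·(+1)^-2 = +1.
v=∞: 49358 > 0 and -420394 < 0  ⇒  (a,b)_∞ = +1.
v=3: a=3^0·(≡2), b=3^-6·(≡2) mod 3; (2|3)=-1, (2|3)=-1; (−1)^{0·-6·1}·(-1)^-6·(-1)^0 = +1.
v=11: a=11^-2·(≡4), b=11^-2·(≡9) mod 11; (4|11)=+1, (9|11)=+1; (−1)^{-2·-2·5}·(+1)^-2·(+1)^-2 = +1.
v=7: a=7^-2·(≡2), b=7^-4·(≡5) mod 7; (2|7)=+1, (5|7)=-1; (−1)^{-2·-4·3}·(+1)^-4·(-1)^-2 = +1.
v=2: v_2(a)=1, v_2(b)=-7; units ≡ 7, 3 (mod 8); ε·ε+αω+βω = 1·1+1·1+-7·0 ≡ 0  ⇒  (a,b)_2 = +1.
v=23: a=23^1·(≡14), b=23^3·(≡11) mod 23; (14|23)=-1, (11|23)=-1; (−1)^{1·3·11}·(-1)^3·(-1)^1 = -1.
v=37: a=37^1·(≡14), b=37^5·(≡36) mod 37; (14|37)=-1, (36|37)=+1; (−1)^{1·5·18}·(-1)^5·(+1)^1 = -1.
(49358, -420394 / ℚ) ramifies at {19, 23, 29, 37}: a division algebra.

[19, 23, 29, 37]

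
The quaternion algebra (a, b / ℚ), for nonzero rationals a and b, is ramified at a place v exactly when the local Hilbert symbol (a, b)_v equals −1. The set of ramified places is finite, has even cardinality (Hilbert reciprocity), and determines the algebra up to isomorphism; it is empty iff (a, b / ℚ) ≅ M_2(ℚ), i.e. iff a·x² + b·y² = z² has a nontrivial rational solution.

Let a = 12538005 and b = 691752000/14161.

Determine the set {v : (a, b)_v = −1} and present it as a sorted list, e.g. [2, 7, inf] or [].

[37, 41]

Mod squares: a ≡ 12538005, b ≡ 432345. Check v ∈ {∞, 2, 3, 5, 7, 17, 19, 29, 37, 41}.
v=∞: 12538005 > 0 and 432345 > 0  ⇒  (a,b)_∞ = +1.
v=17: a=17^0·(≡12), b=17^-2·(≡16) mod 17; (12|17)=-1, (16|17)=+1; (−1)^{0·-2·8}·(-1)^-2·(+1)^0 = +1.
v=3: a=3^1·(≡2), b=3^1·(≡1) mod 3; (2|3)=-1, (1|3)=+1; (−1)^{1·1·1}·(-1)^1·(+1)^1 = +1.
v=2: v_2(a)=0, v_2(b)=6; units ≡ 5, 1 (mod 8); ε·ε+αω+βω = 0·0+0·0+6·1 ≡ 0  ⇒  (a,b)_2 = +1.
v=41: a=41^1·(≡27), b=41^1·(≡21) mod 41; (27|41)=-1, (21|41)=+1; (−1)^{1·1·20}·(-1)^1·(+1)^1 = -1.
v=19: a=19^1·(≡6), b=19^1·(≡8) mod 19; (6|19)=+1, (8|19)=-1; (−1)^{1·1·9}·(+1)^1·(-1)^1 = +1.
v=29: a=29^1·(≡13), b=29^0·(≡4) mod 29; (13|29)=+1, (4|29)=+1; (−1)^{1·0·14}·(+1)^0·(+1)^1 = +1.
v=7: a=7^0·(≡4), b=7^-2·(≡1) mod 7; (4|7)=+1, (1|7)=+1; (−1)^{0·-2·3}·(+1)^-2·(+1)^0 = +1.
v=5: a=5^1·(≡1), b=5^3·(≡1) mod 5; (1|5)=+1, (1|5)=+1; (−1)^{1·3·2}·(+1)^3·(+1)^1 = +1.
v=37: a=37^1·(≡19), b=37^1·(≡10) mod 37; (19|37)=-1, (10|37)=+1; (−1)^{1·1·18}·(-1)^1·(+1)^1 = -1.
(12538005, 432345 / ℚ) ramifies at {37, 41}: a division algebra.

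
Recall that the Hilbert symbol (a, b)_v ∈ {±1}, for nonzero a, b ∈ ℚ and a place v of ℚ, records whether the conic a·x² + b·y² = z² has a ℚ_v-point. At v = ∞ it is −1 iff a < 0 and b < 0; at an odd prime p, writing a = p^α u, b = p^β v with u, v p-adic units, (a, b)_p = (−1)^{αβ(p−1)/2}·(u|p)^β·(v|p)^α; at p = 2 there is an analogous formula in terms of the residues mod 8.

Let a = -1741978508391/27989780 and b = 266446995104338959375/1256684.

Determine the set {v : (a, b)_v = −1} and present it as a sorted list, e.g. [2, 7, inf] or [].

[5, 17]

Mod squares: a ≡ -408595, b ≡ 17765. Check v ∈ {∞, 2, 3, 5, 7, 11, 13, 17, 19, 23}.
v=11: a=11^1·(≡6), b=11^-1·(≡4) mod 11; (6|11)=-1, (4|11)=+1; (−1)^{1·-1·5}·(-1)^-1·(+1)^1 = +1.
v=19: a=19^3·(≡13), b=19^3·(≡17) mod 19; (13|19)=-1, (17|19)=+1; (−1)^{3·3·9}·(-1)^3·(+1)^3 = +1.
v=23: a=23^1·(≡5), b=23^2·(≡8) mod 23; (5|23)=-1, (8|23)=+1; (−1)^{1·2·11}·(-1)^2·(+1)^1 = +1.
v=13: a=13^-4·(≡7), b=13^-4·(≡2) mod 13; (7|13)=-1, (2|13)=-1; (−1)^{-4·-4·6}·(-1)^-4·(-1)^-4 = +1.
v=17: a=17^1·(≡7), b=17^3·(≡4) mod 17; (7|17)=-1, (4|17)=+1; (−1)^{1·3·8}·(-1)^3·(+1)^1 = -1.
v=5: a=5^-1·(≡4), b=5^5·(≡3) mod 5; (4|5)=+1, (3|5)=-1; (−1)^{-1·5·2}·(+1)^5·(-1)^-1 = -1.
v=3: a=3^10·(≡2), b=3^14·(≡2) mod 3; (2|3)=-1, (2|3)=-1; (−1)^{10·14·1}·(-1)^14·(-1)^10 = +1.
v=∞: -408595 < 0 and 17765 > 0  ⇒  (a,b)_∞ = +1.
v=2: v_2(a)=-2, v_2(b)=-2; units ≡ 5, 5 (mod 8); ε·ε+αω+βω = 0·0+-2·1+-2·1 ≡ 0  ⇒  (a,b)_2 = +1.
v=7: a=7^-2·(≡2), b=7^0·(≡5) mod 7; (2|7)=+1, (5|7)=-1; (−1)^{-2·0·3}·(+1)^0·(-1)^-2 = +1.
|Ram(-408595, 17765)| = 2, even; anisotropic at {5, 17}.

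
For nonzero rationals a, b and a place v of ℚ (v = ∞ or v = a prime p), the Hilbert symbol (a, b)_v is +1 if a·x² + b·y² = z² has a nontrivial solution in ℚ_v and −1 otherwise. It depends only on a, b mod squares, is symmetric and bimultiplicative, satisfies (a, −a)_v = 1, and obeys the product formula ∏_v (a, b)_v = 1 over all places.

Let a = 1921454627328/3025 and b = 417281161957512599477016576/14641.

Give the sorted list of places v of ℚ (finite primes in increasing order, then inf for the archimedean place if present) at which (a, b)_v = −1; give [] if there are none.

[23, 41]

Mod squares: a ≡ 609178, b ≡ 28934. Check v ∈ {∞, 2, 3, 5, 11, 17, 19, 23, 37, 41}.
v=37: a=37^2·(≡30), b=37^5·(≡6) mod 37; (30|37)=+1, (6|37)=-1; (−1)^{2·5·18}·(+1)^5·(-1)^2 = +1.
v=2: v_2(a)=9, v_2(b)=11; units ≡ 5, 3 (mod 8); ε·ε+αω+βω = 0·1+9·1+11·1 ≡ 0  ⇒  (a,b)_2 = +1.
v=23: a=23^1·(≡6), b=23^3·(≡9) mod 23; (6|23)=+1, (9|23)=+1; (−1)^{1·3·11}·(+1)^3·(+1)^1 = -1.
v=3: a=3^2·(≡1), b=3^4·(≡2) mod 3; (1|3)=+1, (2|3)=-1; (−1)^{2·4·1}·(+1)^4·(-1)^2 = +1.
v=5: a=5^-2·(≡3), b=5^0·(≡1) mod 5; (3|5)=-1, (1|5)=+1; (−1)^{-2·0·2}·(-1)^0·(+1)^-2 = +1.
v=19: a=19^1·(≡16), b=19^2·(≡6) mod 19; (16|19)=+1, (6|19)=+1; (−1)^{1·2·9}·(+1)^2·(+1)^1 = +1.
v=11: a=11^-2·(≡9), b=11^-4·(≡4) mod 11; (9|11)=+1, (4|11)=+1; (−1)^{-2·-4·5}·(+1)^-4·(+1)^-2 = +1.
v=17: a=17^1·(≡9), b=17^3·(≡15) mod 17; (9|17)=+1, (15|17)=+1; (−1)^{1·3·8}·(+1)^3·(+1)^1 = +1.
v=∞: 609178 > 0 and 28934 > 0  ⇒  (a,b)_∞ = +1.
v=41: a=41^1·(≡23), b=41^2·(≡7) mod 41; (23|41)=+1, (7|41)=-1; (−1)^{1·2·20}·(+1)^2·(-1)^1 = -1.
Ram(609178, 28934) = {23, 41}; no ℚ_23-point on the conic.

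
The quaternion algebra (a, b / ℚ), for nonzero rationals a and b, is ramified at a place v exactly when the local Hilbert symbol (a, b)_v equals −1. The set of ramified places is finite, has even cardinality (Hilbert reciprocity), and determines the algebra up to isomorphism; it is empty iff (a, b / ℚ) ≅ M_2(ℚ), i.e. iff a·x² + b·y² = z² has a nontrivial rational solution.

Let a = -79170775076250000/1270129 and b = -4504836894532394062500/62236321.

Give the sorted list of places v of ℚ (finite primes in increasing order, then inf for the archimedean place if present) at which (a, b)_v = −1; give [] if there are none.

Mod squares: a ≡ -1105, b ≡ -230945. Check v ∈ {∞, 2, 3, 5, 7, 11, 13, 17, 19, 23}.
v=7: a=7^-4·(≡1), b=7^-6·(≡6) mod 7; (1|7)=+1, (6|7)=-1; (−1)^{-4·-6·3}·(+1)^-6·(-1)^-4 = +1.
v=17: a=17^1·(≡6), b=17^1·(≡9) mod 17; (6|17)=-1, (9|17)=+1; (−1)^{1·1·8}·(-1)^1·(+1)^1 = -1.
v=∞: -1105 < 0 and -230945 < 0  ⇒  (a,b)_∞ = -1.
v=2: v_2(a)=4, v_2(b)=2; units ≡ 7, 7 (mod 8); ε·ε+αω+βω = 1·1+4·0+2·0 ≡ 1  ⇒  (a,b)_2 = -1.
v=3: a=3^8·(≡2), b=3^10·(≡1) mod 3; (2|3)=-1, (1|3)=+1; (−1)^{8·10·1}·(-1)^10·(+1)^8 = +1.
v=23: a=23^-2·(≡19), b=23^-2·(≡10) mod 23; (19|23)=-1, (10|23)=-1; (−1)^{-2·-2·11}·(-1)^-2·(-1)^-2 = +1.
v=13: a=13^1·(≡11), b=13^1·(≡6) mod 13; (11|13)=-1, (6|13)=-1; (−1)^{1·1·6}·(-1)^1·(-1)^1 = +1.
v=11: a=11^2·(≡6), b=11^5·(≡4) mod 11; (6|11)=-1, (4|11)=+1; (−1)^{2·5·5}·(-1)^5·(+1)^2 = -1.
v=5: a=5^7·(≡1), b=5^7·(≡1) mod 5; (1|5)=+1, (1|5)=+1; (−1)^{7·7·2}·(+1)^7·(+1)^7 = +1.
v=19: a=19^2·(≡7), b=19^3·(≡1) mod 19; (7|19)=+1, (1|19)=+1; (−1)^{2·3·9}·(+1)^3·(+1)^2 = +1.
Ram(-1105, -230945) = {2, 11, 17, ∞}; no ℚ_2-point on the conic.

[2, 11, 17, inf]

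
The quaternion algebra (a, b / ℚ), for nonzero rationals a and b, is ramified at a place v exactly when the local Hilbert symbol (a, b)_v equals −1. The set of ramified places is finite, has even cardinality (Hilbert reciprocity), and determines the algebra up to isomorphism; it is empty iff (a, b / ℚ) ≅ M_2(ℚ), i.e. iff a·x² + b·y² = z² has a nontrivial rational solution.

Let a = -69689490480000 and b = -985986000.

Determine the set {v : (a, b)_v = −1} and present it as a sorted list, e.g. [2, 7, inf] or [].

Mod squares: a ≡ -62, b ≡ -285. Check v ∈ {∞, 2, 3, 5, 19, 31}.
v=19: a=19^2·(≡12), b=19^1·(≡16) mod 19; (12|19)=-1, (16|19)=+1; (−1)^{2·1·9}·(-1)^1·(+1)^2 = -1.
v=∞: -62 < 0 and -285 < 0  ⇒  (a,b)_∞ = -1.
v=3: a=3^4·(≡1), b=3^3·(≡1) mod 3; (1|3)=+1, (1|3)=+1; (−1)^{4·3·1}·(+1)^3·(+1)^4 = +1.
v=5: a=5^4·(≡2), b=5^3·(≡2) mod 5; (2|5)=-1, (2|5)=-1; (−1)^{4·3·2}·(-1)^3·(-1)^4 = -1.
v=31: a=31^3·(≡26), b=31^2·(≡7) mod 31; (26|31)=-1, (7|31)=+1; (−1)^{3·2·15}·(-1)^2·(+1)^3 = +1.
v=2: v_2(a)=7, v_2(b)=4; units ≡ 1, 3 (mod 8); ε·ε+αω+βω = 0·1+7·1+4·0 ≡ 1  ⇒  (a,b)_2 = -1.
Ram(-62, -285) = {2, 5, 19, ∞}; no ℚ_2-point on the conic.

[2, 5, 19, inf]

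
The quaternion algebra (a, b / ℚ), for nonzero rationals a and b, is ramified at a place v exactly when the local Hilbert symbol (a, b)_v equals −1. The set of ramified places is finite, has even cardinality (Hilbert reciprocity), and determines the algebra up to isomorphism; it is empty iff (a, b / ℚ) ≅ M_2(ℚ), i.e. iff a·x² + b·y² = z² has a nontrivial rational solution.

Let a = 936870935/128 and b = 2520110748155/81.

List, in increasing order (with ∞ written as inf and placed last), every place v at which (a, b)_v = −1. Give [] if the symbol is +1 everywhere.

[11, 13]

(a, b) ≡ (1870, 12155) mod (ℚ^×)²; places V = {2, 3, 5, 7, 11, 13, 17, ∞}.
(a,b)_13: α=2, u≡7; β=1, v≡9 (mod 13); (7|13)=-1, (9|13)=+1; sign (−1)^0·-1^1·+1^2 = -1.
(a,b)_2: α=-7, β=0; u≡7, v≡3 (mod 8); ε(u)ε(v)=1·1, αω(v)=-7·1, βω(u)=0·0; sum ≡ 0  ⇒  +1.
(a,b)_3: α=0, u≡1; β=-4, v≡2 (mod 3); (1|3)=+1, (2|3)=-1; sign (−1)^0·+1^-4·-1^0 = +1.
(a,b)_5: α=1, u≡4; β=1, v≡1 (mod 5); (4|5)=+1, (1|5)=+1; sign (−1)^0·+1^1·+1^1 = +1.
(a,b)_∞: sgn(1870)=+, sgn(12155)=+, so +1.
(a,b)_11: α=3, u≡4; β=5, v≡5 (mod 11); (4|11)=+1, (5|11)=+1; sign (−1)^1·+1^5·+1^3 = -1.
(a,b)_17: α=1, u≡15; β=3, v≡2 (mod 17); (15|17)=+1, (2|17)=+1; sign (−1)^0·+1^3·+1^1 = +1.
(a,b)_7: α=2, u≡4; β=2, v≡6 (mod 7); (4|7)=+1, (6|7)=-1; sign (−1)^0·+1^2·-1^2 = +1.
|Ram(1870, 12155)| = 2, even; anisotropic at {11, 13}.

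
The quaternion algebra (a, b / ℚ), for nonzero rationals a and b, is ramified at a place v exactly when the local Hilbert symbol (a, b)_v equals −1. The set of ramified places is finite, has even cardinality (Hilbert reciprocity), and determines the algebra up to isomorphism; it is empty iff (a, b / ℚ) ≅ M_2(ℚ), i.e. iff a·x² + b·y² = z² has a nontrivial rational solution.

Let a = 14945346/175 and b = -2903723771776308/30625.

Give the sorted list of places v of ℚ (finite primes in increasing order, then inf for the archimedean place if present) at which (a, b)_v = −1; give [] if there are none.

[]

(a, b) ≡ (238, -13) mod (ℚ^×)²; places V = {2, 3, 5, 7, 13, 17, ∞}.
(a,b)_13: α=2, u≡10; β=5, v≡4 (mod 13); (10|13)=+1, (4|13)=+1; sign (−1)^0·+1^5·+1^2 = +1.
(a,b)_7: α=-1, u≡6; β=-2, v≡1 (mod 7); (6|7)=-1, (1|7)=+1; sign (−1)^0·-1^-2·+1^-1 = +1.
(a,b)_5: α=-2, u≡3; β=-4, v≡3 (mod 5); (3|5)=-1, (3|5)=-1; sign (−1)^0·-1^-4·-1^-2 = +1.
(a,b)_2: α=1, β=2; u≡7, v≡3 (mod 8); ε(u)ε(v)=1·1, αω(v)=1·1, βω(u)=2·0; sum ≡ 0  ⇒  +1.
(a,b)_17: α=3, u≡10; β=6, v≡9 (mod 17); (10|17)=-1, (9|17)=+1; sign (−1)^0·-1^6·+1^3 = +1.
(a,b)_∞: sgn(238)=+, sgn(-13)=−, so +1.
(a,b)_3: α=2, u≡1; β=4, v≡2 (mod 3); (1|3)=+1, (2|3)=-1; sign (−1)^0·+1^4·-1^2 = +1.
Ram(a, b) = ∅: the form 238·x² + -13·y² − z² is isotropic over every ℚ_v, so by Hasse–Minkowski it is isotropic over ℚ.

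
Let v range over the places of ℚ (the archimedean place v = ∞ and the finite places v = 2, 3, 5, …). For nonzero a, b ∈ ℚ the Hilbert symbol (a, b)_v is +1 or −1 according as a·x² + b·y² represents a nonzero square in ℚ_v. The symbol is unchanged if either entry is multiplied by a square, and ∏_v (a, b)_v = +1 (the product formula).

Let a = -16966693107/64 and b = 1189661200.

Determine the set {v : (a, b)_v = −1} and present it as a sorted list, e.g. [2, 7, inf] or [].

[7, 13, 17, 29]

(a, b) ≡ (-5083, 60697) mod (ℚ^×)²; places V = {2, 3, 5, 7, 13, 17, 23, 29, ∞}.
(a,b)_3: α=4, u≡2; β=0, v≡1 (mod 3); (2|3)=-1, (1|3)=+1; sign (−1)^0·-1^0·+1^4 = +1.
(a,b)_2: α=-6, β=4; u≡5, v≡1 (mod 8); ε(u)ε(v)=0·0, αω(v)=-6·0, βω(u)=4·1; sum ≡ 0  ⇒  +1.
(a,b)_29: α=2, u≡15; β=1, v≡9 (mod 29); (15|29)=-1, (9|29)=+1; sign (−1)^0·-1^1·+1^2 = -1.
(a,b)_5: α=0, u≡2; β=2, v≡3 (mod 5); (2|5)=-1, (3|5)=-1; sign (−1)^0·-1^2·-1^0 = +1.
(a,b)_17: α=1, u≡7; β=0, v≡10 (mod 17); (7|17)=-1, (10|17)=-1; sign (−1)^0·-1^0·-1^1 = -1.
(a,b)_∞: sgn(-5083)=−, sgn(60697)=+, so +1.
(a,b)_23: α=1, u≡4; β=1, v≡22 (mod 23); (4|23)=+1, (22|23)=-1; sign (−1)^1·+1^1·-1^1 = +1.
(a,b)_13: α=1, u≡10; β=1, v≡5 (mod 13); (10|13)=+1, (5|13)=-1; sign (−1)^0·+1^1·-1^1 = -1.
(a,b)_7: α=2, u≡3; β=3, v≡5 (mod 7); (3|7)=-1, (5|7)=-1; sign (−1)^0·-1^3·-1^2 = -1.
Ram(-5083, 60697) = {7, 13, 17, 29}; no ℚ_7-point on the conic.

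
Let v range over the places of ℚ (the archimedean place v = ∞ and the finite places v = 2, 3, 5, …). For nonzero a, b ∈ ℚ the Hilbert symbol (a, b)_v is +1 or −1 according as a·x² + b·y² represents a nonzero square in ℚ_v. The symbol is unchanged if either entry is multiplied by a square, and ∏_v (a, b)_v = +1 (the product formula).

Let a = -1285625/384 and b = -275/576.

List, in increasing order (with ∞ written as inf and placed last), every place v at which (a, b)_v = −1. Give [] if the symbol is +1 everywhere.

[2, 11, 17, inf]

Mod squares: a ≡ -102, b ≡ -11. Check v ∈ {∞, 2, 3, 5, 11, 17}.
v=11: a=11^2·(≡10), b=11^1·(≡2) mod 11; (10|11)=-1, (2|11)=-1; (−1)^{2·1·5}·(-1)^1·(-1)^2 = -1.
v=∞: -102 < 0 and -11 < 0  ⇒  (a,b)_∞ = -1.
v=3: a=3^-1·(≡2), b=3^-2·(≡1) mod 3; (2|3)=-1, (1|3)=+1; (−1)^{-1·-2·1}·(-1)^-2·(+1)^-1 = +1.
v=2: v_2(a)=-7, v_2(b)=-6; units ≡ 5, 5 (mod 8); ε·ε+αω+βω = 0·0+-7·1+-6·1 ≡ 1  ⇒  (a,b)_2 = -1.
v=17: a=17^1·(≡11), b=17^0·(≡10) mod 17; (11|17)=-1, (10|17)=-1; (−1)^{1·0·8}·(-1)^0·(-1)^1 = -1.
v=5: a=5^4·(≡2), b=5^2·(≡4) mod 5; (2|5)=-1, (4|5)=+1; (−1)^{4·2·2}·(-1)^2·(+1)^4 = +1.
|Ram(-102, -11)| = 4, even; anisotropic at {2, 11, 17, ∞}.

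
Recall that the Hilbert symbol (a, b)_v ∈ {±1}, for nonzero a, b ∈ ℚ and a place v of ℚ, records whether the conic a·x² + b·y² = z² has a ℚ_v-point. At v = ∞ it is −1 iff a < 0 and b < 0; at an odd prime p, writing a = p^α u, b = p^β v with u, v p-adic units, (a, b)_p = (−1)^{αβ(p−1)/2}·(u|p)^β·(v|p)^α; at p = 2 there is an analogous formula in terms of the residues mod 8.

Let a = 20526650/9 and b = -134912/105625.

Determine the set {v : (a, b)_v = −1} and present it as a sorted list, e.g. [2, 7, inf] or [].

[17, 41]

(a, b) ≡ (821066, -527) mod (ℚ^×)²; places V = {2, 3, 5, 13, 17, 19, 31, 41, ∞}.
(a,b)_31: α=1, u≡23; β=1, v≡14 (mod 31); (23|31)=-1, (14|31)=+1; sign (−1)^1·-1^1·+1^1 = +1.
(a,b)_∞: sgn(821066)=+, sgn(-527)=−, so +1.
(a,b)_2: α=1, β=8; u≡5, v≡1 (mod 8); ε(u)ε(v)=0·0, αω(v)=1·0, βω(u)=8·1; sum ≡ 0  ⇒  +1.
(a,b)_5: α=2, u≡4; β=-4, v≡2 (mod 5); (4|5)=+1, (2|5)=-1; sign (−1)^0·+1^-4·-1^2 = +1.
(a,b)_19: α=1, u≡18; β=0, v≡16 (mod 19); (18|19)=-1, (16|19)=+1; sign (−1)^0·-1^0·+1^1 = +1.
(a,b)_17: α=1, u≡16; β=1, v≡5 (mod 17); (16|17)=+1, (5|17)=-1; sign (−1)^0·+1^1·-1^1 = -1.
(a,b)_41: α=1, u≡9; β=0, v≡34 (mod 41); (9|41)=+1, (34|41)=-1; sign (−1)^0·+1^0·-1^1 = -1.
(a,b)_3: α=-2, u≡2; β=0, v≡1 (mod 3); (2|3)=-1, (1|3)=+1; sign (−1)^0·-1^0·+1^-2 = +1.
(a,b)_13: α=0, u≡3; β=-2, v≡2 (mod 13); (3|13)=+1, (2|13)=-1; sign (−1)^0·+1^-2·-1^0 = +1.
(821066, -527 / ℚ) ramifies at {17, 41}: a division algebra.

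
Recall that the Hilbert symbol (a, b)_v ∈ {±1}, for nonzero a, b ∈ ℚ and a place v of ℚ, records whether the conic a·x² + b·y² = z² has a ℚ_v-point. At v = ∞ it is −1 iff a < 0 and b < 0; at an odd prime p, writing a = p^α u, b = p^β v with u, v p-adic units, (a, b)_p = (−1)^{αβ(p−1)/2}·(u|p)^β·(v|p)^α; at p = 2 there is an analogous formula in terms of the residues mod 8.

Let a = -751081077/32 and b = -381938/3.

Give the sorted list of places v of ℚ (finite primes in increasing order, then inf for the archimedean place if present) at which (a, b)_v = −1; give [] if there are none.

[3, 19, 23, inf]

(a, b) ≡ (-874, -6) mod (ℚ^×)²; places V = {2, 3, 19, 23, ∞}.
(a,b)_3: α=2, u≡2; β=-1, v≡1 (mod 3); (2|3)=-1, (1|3)=+1; sign (−1)^0·-1^-1·+1^2 = -1.
(a,b)_19: α=3, u≡1; β=2, v≡2 (mod 19); (1|19)=+1, (2|19)=-1; sign (−1)^0·+1^2·-1^3 = -1.
(a,b)_2: α=-5, β=1; u≡3, v≡5 (mod 8); ε(u)ε(v)=1·0, αω(v)=-5·1, βω(u)=1·1; sum ≡ 0  ⇒  +1.
(a,b)_∞: sgn(-874)=−, sgn(-6)=−, so -1.
(a,b)_23: α=3, u≡18; β=2, v≡20 (mod 23); (18|23)=+1, (20|23)=-1; sign (−1)^0·+1^2·-1^3 = -1.
|Ram(-874, -6)| = 4, even; anisotropic at {3, 19, 23, ∞}.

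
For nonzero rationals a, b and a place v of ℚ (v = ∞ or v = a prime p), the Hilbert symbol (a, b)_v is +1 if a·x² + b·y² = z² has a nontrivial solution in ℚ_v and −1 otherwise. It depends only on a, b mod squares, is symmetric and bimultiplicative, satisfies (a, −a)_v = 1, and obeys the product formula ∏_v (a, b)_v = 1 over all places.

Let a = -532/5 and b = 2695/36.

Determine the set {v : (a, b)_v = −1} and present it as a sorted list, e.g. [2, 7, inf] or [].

[2, 5, 7, 11]

Mod squares: a ≡ -665, b ≡ 55. Check v ∈ {∞, 2, 3, 5, 7, 11, 19}.
v=5: a=5^-1·(≡3), b=5^1·(≡4) mod 5; (3|5)=-1, (4|5)=+1; (−1)^{-1·1·2}·(-1)^1·(+1)^-1 = -1.
v=19: a=19^1·(≡2), b=19^0·(≡11) mod 19; (2|19)=-1, (11|19)=+1; (−1)^{1·0·9}·(-1)^0·(+1)^1 = +1.
v=∞: -665 < 0 and 55 > 0  ⇒  (a,b)_∞ = +1.
v=7: a=7^1·(≡3), b=7^2·(≡6) mod 7; (3|7)=-1, (6|7)=-1; (−1)^{1·2·3}·(-1)^2·(-1)^1 = -1.
v=11: a=11^0·(≡8), b=11^1·(≡1) mod 11; (8|11)=-1, (1|11)=+1; (−1)^{0·1·5}·(-1)^1·(+1)^0 = -1.
v=2: v_2(a)=2, v_2(b)=-2; units ≡ 7, 7 (mod 8); ε·ε+αω+βω = 1·1+2·0+-2·0 ≡ 1  ⇒  (a,b)_2 = -1.
v=3: a=3^0·(≡1), b=3^-2·(≡1) mod 3; (1|3)=+1, (1|3)=+1; (−1)^{0·-2·1}·(+1)^-2·(+1)^0 = +1.
Ram(-665, 55) = {2, 5, 7, 11}; no ℚ_2-point on the conic.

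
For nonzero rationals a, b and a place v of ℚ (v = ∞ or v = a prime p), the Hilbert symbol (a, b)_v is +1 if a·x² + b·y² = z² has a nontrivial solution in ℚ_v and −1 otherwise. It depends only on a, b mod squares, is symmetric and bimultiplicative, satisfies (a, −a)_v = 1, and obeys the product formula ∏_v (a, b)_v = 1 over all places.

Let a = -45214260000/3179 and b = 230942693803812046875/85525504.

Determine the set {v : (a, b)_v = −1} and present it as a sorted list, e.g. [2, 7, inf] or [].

Mod squares: a ≡ -6006, b ≡ 91. Check v ∈ {∞, 2, 3, 5, 7, 11, 13, 17, 19}.
v=5: a=5^4·(≡1), b=5^6·(≡4) mod 5; (1|5)=+1, (4|5)=+1; (−1)^{4·6·2}·(+1)^6·(+1)^4 = +1.
v=17: a=17^-2·(≡14), b=17^-4·(≡3) mod 17; (14|17)=-1, (3|17)=-1; (−1)^{-2·-4·8}·(-1)^-4·(-1)^-2 = +1.
v=7: a=7^3·(≡3), b=7^5·(≡6) mod 7; (3|7)=-1, (6|7)=-1; (−1)^{3·5·3}·(-1)^5·(-1)^3 = -1.
v=19: a=19^0·(≡4), b=19^2·(≡14) mod 19; (4|19)=+1, (14|19)=-1; (−1)^{0·2·9}·(+1)^2·(-1)^0 = +1.
v=2: v_2(a)=5, v_2(b)=-10; units ≡ 5, 3 (mod 8); ε·ε+αω+βω = 0·1+5·1+-10·1 ≡ 1  ⇒  (a,b)_2 = -1.
v=13: a=13^3·(≡2), b=13^5·(≡2) mod 13; (2|13)=-1, (2|13)=-1; (−1)^{3·5·6}·(-1)^5·(-1)^3 = +1.
v=3: a=3^1·(≡2), b=3^8·(≡1) mod 3; (2|3)=-1, (1|3)=+1; (−1)^{1·8·1}·(-1)^8·(+1)^1 = +1.
v=∞: -6006 < 0 and 91 > 0  ⇒  (a,b)_∞ = +1.
v=11: a=11^-1·(≡1), b=11^0·(≡3) mod 11; (1|11)=+1, (3|11)=+1; (−1)^{-1·0·5}·(+1)^0·(+1)^-1 = +1.
(-6006, 91 / ℚ) ramifies at {2, 7}: a division algebra.

[2, 7]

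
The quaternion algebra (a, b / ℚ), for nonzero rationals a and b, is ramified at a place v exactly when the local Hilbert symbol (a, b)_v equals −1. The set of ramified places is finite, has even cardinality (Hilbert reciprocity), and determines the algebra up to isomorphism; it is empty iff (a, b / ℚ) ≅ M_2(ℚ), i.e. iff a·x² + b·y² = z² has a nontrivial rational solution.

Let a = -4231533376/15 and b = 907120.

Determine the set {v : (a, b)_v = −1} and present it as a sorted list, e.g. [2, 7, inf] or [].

[5, 17]

Mod squares: a ≡ -70035, b ≡ 56695. Check v ∈ {∞, 2, 3, 5, 7, 17, 23, 29}.
v=7: a=7^3·(≡3), b=7^0·(≡4) mod 7; (3|7)=-1, (4|7)=+1; (−1)^{3·0·3}·(-1)^0·(+1)^3 = +1.
v=23: a=23^1·(≡17), b=23^1·(≡18) mod 23; (17|23)=-1, (18|23)=+1; (−1)^{1·1·11}·(-1)^1·(+1)^1 = +1.
v=3: a=3^-1·(≡1), b=3^0·(≡1) mod 3; (1|3)=+1, (1|3)=+1; (−1)^{-1·0·1}·(+1)^0·(+1)^-1 = +1.
v=17: a=17^2·(≡10), b=17^1·(≡14) mod 17; (10|17)=-1, (14|17)=-1; (−1)^{2·1·8}·(-1)^1·(-1)^2 = -1.
v=∞: -70035 < 0 and 56695 > 0  ⇒  (a,b)_∞ = +1.
v=2: v_2(a)=6, v_2(b)=4; units ≡ 5, 7 (mod 8); ε·ε+αω+βω = 0·1+6·0+4·1 ≡ 0  ⇒  (a,b)_2 = +1.
v=5: a=5^-1·(≡3), b=5^1·(≡4) mod 5; (3|5)=-1, (4|5)=+1; (−1)^{-1·1·2}·(-1)^1·(+1)^-1 = -1.
v=29: a=29^1·(≡12), b=29^1·(≡18) mod 29; (12|29)=-1, (18|29)=-1; (−1)^{1·1·14}·(-1)^1·(-1)^1 = +1.
|Ram(-70035, 56695)| = 2, even; anisotropic at {5, 17}.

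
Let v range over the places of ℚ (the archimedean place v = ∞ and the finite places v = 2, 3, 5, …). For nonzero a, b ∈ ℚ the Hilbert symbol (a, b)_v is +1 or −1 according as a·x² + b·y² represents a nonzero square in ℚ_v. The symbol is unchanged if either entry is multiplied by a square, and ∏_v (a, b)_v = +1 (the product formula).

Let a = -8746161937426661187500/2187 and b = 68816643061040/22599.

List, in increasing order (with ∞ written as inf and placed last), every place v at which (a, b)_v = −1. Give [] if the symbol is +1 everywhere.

Mod squares: a ≡ -2553, b ≡ 1451885. Check v ∈ {∞, 2, 3, 5, 7, 17, 19, 23, 29, 31, 37}.
v=∞: -2553 < 0 and 1451885 > 0  ⇒  (a,b)_∞ = +1.
v=29: a=29^2·(≡7), b=29^1·(≡3) mod 29; (7|29)=+1, (3|29)=-1; (−1)^{2·1·14}·(+1)^1·(-1)^2 = +1.
v=31: a=31^0·(≡20), b=31^-1·(≡28) mod 31; (20|31)=+1, (28|31)=+1; (−1)^{0·-1·15}·(+1)^-1·(+1)^0 = +1.
v=17: a=17^2·(≡5), b=17^1·(≡10) mod 17; (5|17)=-1, (10|17)=-1; (−1)^{2·1·8}·(-1)^1·(-1)^2 = -1.
v=2: v_2(a)=2, v_2(b)=4; units ≡ 7, 5 (mod 8); ε·ε+αω+βω = 1·0+2·1+4·0 ≡ 0  ⇒  (a,b)_2 = +1.
v=7: a=7^0·(≡1), b=7^2·(≡2) mod 7; (1|7)=+1, (2|7)=+1; (−1)^{0·2·3}·(+1)^2·(+1)^0 = +1.
v=3: a=3^-7·(≡1), b=3^-6·(≡2) mod 3; (1|3)=+1, (2|3)=-1; (−1)^{-7·-6·1}·(+1)^-6·(-1)^-7 = -1.
v=19: a=19^2·(≡18), b=19^1·(≡4) mod 19; (18|19)=-1, (4|19)=+1; (−1)^{2·1·9}·(-1)^1·(+1)^2 = -1.
v=5: a=5^6·(≡2), b=5^1·(≡2) mod 5; (2|5)=-1, (2|5)=-1; (−1)^{6·1·2}·(-1)^1·(-1)^6 = -1.
v=37: a=37^5·(≡31), b=37^4·(≡20) mod 37; (31|37)=-1, (20|37)=-1; (−1)^{5·4·18}·(-1)^4·(-1)^5 = -1.
v=23: a=23^1·(≡8), b=23^0·(≡10) mod 23; (8|23)=+1, (10|23)=-1; (−1)^{1·0·11}·(+1)^0·(-1)^1 = -1.
(-2553, 1451885 / ℚ) ramifies at {3, 5, 17, 19, 23, 37}: a division algebra.

[3, 5, 17, 19, 23, 37]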